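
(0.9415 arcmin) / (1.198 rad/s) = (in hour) 6.35e-08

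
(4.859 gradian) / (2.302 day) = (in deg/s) 2.199e-05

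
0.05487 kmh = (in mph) 0.03409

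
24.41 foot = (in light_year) 7.864e-16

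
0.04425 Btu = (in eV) 2.914e+20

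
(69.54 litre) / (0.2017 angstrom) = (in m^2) 3.448e+09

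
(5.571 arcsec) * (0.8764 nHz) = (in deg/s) 1.356e-12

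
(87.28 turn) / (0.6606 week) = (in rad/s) 0.001373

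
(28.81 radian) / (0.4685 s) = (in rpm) 587.2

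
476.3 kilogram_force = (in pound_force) 1050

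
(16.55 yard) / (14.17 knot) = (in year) 6.583e-08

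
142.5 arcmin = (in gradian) 2.639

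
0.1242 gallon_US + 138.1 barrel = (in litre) 2.196e+04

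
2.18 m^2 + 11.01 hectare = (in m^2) 1.101e+05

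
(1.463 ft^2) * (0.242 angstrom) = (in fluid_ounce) 1.112e-07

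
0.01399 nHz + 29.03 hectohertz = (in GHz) 2.903e-06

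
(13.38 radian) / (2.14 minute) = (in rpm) 0.9951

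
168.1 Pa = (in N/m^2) 168.1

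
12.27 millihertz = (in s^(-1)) 0.01227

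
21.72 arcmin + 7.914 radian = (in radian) 7.92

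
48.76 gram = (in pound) 0.1075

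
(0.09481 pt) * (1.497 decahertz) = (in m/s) 0.0005007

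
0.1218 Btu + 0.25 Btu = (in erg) 3.923e+09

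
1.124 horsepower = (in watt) 838.2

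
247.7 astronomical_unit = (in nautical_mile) 2.001e+10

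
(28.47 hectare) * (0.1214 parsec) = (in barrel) 6.708e+21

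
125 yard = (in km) 0.1143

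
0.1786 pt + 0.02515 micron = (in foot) 0.0002068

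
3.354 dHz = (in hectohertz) 0.003354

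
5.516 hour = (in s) 1.986e+04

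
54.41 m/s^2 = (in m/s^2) 54.41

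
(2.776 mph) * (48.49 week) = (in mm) 3.639e+10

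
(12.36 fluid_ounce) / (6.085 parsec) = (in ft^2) 2.095e-20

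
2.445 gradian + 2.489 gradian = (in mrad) 77.5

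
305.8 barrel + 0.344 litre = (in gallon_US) 1.284e+04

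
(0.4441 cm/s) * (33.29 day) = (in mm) 1.277e+07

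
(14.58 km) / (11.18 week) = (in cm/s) 0.2156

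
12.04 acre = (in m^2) 4.872e+04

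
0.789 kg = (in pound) 1.739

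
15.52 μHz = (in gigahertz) 1.552e-14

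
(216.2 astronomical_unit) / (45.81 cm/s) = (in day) 8.172e+08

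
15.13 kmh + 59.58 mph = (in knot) 59.94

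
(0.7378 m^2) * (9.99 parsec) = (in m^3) 2.274e+17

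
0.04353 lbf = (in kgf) 0.01974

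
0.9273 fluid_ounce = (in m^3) 2.742e-05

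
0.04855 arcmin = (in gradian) 0.0008991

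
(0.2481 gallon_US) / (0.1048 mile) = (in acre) 1.376e-09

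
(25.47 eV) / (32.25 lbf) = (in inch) 1.12e-18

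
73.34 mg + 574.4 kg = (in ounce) 2.026e+04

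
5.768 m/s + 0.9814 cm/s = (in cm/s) 577.8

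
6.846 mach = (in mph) 5214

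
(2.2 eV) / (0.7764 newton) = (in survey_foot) 1.489e-18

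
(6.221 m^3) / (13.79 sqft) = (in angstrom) 4.856e+10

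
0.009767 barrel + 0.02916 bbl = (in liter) 6.189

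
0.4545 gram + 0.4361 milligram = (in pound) 0.001003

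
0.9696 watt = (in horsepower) 0.0013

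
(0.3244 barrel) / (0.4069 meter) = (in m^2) 0.1268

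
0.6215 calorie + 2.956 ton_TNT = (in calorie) 2.956e+09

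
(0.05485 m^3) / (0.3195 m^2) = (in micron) 1.717e+05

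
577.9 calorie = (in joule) 2418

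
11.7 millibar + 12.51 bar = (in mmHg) 9392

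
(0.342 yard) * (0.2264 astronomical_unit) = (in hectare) 1.059e+06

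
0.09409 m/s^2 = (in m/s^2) 0.09409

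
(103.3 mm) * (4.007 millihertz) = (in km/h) 0.00149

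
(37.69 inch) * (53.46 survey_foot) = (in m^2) 15.6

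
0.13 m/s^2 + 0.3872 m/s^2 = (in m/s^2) 0.5172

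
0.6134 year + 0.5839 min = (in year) 0.6134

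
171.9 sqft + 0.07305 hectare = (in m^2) 746.5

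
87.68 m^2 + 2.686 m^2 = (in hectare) 0.009037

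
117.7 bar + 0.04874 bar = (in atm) 116.2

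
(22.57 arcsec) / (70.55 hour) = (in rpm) 4.114e-09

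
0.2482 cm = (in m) 0.002482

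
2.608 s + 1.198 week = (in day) 8.386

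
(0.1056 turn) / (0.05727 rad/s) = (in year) 3.674e-07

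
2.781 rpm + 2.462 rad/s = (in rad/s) 2.753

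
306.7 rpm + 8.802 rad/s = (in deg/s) 2345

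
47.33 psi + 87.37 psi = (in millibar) 9287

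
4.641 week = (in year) 0.08901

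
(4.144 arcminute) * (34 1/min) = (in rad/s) 0.0006831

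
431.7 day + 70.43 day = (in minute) 7.231e+05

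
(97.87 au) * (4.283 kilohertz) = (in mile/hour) 1.403e+17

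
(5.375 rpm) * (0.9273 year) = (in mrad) 1.646e+10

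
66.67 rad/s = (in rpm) 636.7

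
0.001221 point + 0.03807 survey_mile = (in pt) 1.737e+05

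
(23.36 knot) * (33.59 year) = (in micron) 1.273e+16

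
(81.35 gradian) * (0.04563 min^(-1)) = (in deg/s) 0.05568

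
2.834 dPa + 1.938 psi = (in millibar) 133.6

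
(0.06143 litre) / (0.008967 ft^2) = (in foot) 0.2419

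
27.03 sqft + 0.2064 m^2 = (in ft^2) 29.25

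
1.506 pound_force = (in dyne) 6.699e+05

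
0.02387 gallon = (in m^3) 9.036e-05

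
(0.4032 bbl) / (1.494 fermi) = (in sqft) 4.619e+14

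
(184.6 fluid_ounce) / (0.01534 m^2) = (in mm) 355.9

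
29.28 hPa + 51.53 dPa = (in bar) 0.02933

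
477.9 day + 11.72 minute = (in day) 477.9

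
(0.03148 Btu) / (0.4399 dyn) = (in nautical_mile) 4077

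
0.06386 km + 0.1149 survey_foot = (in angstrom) 6.39e+11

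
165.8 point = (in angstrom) 5.849e+08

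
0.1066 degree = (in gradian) 0.1184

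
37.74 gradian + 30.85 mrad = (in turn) 0.09926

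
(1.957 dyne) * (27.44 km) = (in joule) 0.537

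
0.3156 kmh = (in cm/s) 8.767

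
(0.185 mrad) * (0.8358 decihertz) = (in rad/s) 1.546e-05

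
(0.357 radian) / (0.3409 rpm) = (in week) 1.653e-05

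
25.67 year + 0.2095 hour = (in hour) 2.249e+05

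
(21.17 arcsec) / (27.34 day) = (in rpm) 4.149e-10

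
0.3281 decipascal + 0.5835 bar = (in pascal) 5.835e+04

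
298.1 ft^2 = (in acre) 0.006843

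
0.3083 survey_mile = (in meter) 496.2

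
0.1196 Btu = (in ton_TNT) 3.016e-08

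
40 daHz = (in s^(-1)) 400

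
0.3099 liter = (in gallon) 0.08187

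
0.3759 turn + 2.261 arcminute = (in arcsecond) 4.873e+05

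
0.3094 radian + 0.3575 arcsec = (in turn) 0.04924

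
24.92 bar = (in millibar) 2.492e+04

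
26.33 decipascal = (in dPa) 26.33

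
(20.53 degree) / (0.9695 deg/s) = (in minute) 0.3529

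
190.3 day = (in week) 27.19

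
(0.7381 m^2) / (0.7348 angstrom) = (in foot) 3.296e+10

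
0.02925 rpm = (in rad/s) 0.003063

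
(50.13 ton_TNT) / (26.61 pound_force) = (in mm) 1.772e+12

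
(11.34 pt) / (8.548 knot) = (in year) 2.885e-11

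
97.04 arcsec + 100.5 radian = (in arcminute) 3.455e+05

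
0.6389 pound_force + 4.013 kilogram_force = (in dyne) 4.22e+06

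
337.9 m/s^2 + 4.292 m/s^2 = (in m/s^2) 342.2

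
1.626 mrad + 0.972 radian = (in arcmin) 3347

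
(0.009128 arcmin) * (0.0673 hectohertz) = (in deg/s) 0.001024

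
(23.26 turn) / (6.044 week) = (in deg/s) 0.002291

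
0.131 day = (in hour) 3.144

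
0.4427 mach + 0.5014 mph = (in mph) 337.7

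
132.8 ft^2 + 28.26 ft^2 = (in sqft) 161.1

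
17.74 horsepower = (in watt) 1.323e+04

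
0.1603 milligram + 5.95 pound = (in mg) 2.699e+06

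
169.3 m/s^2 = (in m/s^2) 169.3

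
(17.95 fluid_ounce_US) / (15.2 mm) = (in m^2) 0.03492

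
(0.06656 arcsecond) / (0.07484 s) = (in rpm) 4.117e-05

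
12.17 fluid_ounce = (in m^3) 0.0003599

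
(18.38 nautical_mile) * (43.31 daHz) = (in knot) 2.866e+07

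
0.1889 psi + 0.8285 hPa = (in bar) 0.01385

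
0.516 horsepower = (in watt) 384.8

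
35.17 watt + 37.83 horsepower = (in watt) 2.824e+04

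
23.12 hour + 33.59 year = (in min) 1.766e+07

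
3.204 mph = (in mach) 0.004207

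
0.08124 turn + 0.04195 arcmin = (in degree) 29.25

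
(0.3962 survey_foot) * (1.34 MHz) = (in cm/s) 1.618e+07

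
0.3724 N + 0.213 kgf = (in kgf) 0.251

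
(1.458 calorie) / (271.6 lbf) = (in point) 14.31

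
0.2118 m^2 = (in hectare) 2.118e-05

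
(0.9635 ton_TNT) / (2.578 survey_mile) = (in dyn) 9.717e+10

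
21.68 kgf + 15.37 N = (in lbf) 51.25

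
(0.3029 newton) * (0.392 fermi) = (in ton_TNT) 2.838e-26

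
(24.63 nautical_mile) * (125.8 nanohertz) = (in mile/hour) 0.01284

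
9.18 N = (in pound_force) 2.064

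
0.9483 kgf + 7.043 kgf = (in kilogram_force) 7.991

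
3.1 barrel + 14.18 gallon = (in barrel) 3.438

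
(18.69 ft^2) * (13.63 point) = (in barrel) 0.05251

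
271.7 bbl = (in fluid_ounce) 1.461e+06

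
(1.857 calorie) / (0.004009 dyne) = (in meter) 1.938e+08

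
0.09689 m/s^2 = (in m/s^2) 0.09689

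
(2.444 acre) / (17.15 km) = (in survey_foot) 1.892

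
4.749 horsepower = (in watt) 3541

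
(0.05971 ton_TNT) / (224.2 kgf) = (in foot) 3.728e+05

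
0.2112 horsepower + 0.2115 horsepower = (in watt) 315.2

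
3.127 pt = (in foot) 0.003619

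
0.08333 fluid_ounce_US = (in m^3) 2.464e-06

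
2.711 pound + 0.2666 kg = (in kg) 1.496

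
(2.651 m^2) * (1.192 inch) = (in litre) 80.26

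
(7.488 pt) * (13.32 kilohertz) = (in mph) 78.71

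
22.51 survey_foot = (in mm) 6861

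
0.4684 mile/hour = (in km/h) 0.7538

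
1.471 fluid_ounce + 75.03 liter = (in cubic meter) 0.07507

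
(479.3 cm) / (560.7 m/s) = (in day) 9.894e-08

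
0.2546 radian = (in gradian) 16.21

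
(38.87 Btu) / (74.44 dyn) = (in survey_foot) 1.807e+08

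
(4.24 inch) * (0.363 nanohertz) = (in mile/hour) 8.745e-11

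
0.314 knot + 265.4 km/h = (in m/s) 73.88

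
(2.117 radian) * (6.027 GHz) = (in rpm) 1.218e+11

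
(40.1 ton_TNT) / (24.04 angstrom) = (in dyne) 6.979e+24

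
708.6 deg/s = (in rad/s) 12.37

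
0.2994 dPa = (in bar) 2.994e-07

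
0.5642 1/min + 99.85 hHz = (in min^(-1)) 5.991e+05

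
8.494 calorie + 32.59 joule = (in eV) 4.252e+20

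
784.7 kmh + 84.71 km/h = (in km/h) 869.4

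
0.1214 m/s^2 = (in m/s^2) 0.1214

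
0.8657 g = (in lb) 0.001909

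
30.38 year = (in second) 9.581e+08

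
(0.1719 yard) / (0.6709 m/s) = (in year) 7.429e-09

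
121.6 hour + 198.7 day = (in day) 203.8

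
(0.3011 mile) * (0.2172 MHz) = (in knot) 2.046e+08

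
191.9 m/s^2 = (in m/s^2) 191.9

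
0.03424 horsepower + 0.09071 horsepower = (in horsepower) 0.1249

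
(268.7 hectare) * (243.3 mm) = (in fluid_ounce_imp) 2.301e+10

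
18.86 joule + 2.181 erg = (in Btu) 0.01788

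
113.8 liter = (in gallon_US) 30.06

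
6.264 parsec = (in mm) 1.933e+20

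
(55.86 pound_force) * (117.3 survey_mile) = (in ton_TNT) 0.01121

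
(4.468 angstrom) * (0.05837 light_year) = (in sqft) 2.656e+06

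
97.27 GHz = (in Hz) 9.727e+10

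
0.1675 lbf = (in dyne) 7.451e+04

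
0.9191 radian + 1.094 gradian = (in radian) 0.9363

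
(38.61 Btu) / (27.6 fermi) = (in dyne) 1.476e+23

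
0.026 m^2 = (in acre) 6.425e-06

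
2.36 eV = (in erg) 3.781e-12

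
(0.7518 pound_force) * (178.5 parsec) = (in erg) 1.842e+26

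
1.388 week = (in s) 8.395e+05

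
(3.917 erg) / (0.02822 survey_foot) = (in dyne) 4.554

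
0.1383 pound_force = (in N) 0.6152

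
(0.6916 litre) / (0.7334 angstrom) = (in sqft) 1.015e+08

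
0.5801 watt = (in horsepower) 0.0007779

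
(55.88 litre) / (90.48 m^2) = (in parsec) 2.001e-20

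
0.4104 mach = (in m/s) 139.7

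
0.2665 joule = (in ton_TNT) 6.37e-11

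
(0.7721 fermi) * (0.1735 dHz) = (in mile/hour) 2.997e-17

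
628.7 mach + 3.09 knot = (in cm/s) 2.141e+07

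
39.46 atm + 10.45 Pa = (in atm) 39.46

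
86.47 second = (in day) 0.001001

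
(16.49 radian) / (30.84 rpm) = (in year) 1.619e-07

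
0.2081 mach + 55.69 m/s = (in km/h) 455.6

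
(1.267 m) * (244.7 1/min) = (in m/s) 5.167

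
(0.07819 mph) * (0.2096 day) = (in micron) 6.33e+08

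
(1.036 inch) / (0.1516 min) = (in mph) 0.006471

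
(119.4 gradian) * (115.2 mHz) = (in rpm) 2.063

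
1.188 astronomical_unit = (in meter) 1.777e+11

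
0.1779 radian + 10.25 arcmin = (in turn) 0.02879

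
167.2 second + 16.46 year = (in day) 6008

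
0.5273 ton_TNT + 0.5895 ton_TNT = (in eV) 2.916e+28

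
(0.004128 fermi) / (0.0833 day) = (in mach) 1.684e-24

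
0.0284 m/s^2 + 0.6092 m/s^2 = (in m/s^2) 0.6376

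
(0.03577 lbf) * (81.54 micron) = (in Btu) 1.23e-08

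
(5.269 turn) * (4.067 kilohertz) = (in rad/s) 1.346e+05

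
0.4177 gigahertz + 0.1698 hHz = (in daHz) 4.177e+07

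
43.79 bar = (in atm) 43.22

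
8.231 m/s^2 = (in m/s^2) 8.231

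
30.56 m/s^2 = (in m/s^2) 30.56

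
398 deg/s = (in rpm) 66.33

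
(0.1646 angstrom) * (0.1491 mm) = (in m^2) 2.454e-15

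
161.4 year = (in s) 5.09e+09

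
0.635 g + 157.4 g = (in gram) 158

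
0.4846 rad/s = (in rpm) 4.628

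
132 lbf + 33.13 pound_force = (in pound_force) 165.1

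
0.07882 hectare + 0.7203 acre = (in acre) 0.9151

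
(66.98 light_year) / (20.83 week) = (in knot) 9.778e+10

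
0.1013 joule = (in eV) 6.323e+17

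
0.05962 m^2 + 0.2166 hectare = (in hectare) 0.2166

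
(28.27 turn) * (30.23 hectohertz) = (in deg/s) 3.077e+07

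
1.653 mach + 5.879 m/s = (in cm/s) 5.687e+04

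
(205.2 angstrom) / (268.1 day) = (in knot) 1.722e-15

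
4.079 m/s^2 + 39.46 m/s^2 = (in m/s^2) 43.54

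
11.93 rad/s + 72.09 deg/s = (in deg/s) 755.6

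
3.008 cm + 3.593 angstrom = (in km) 3.008e-05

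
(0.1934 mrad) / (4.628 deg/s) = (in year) 7.592e-11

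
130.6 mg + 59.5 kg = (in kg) 59.5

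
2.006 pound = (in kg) 0.9099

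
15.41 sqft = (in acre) 0.0003538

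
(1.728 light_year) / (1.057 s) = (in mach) 4.542e+13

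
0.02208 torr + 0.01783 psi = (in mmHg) 0.9442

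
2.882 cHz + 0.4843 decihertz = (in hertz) 0.07725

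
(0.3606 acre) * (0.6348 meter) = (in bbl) 5827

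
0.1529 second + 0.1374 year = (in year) 0.1374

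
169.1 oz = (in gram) 4794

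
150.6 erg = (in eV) 9.4e+13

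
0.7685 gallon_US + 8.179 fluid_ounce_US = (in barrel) 0.01982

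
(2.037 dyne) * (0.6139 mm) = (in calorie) 2.989e-09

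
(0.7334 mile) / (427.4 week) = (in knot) 8.876e-06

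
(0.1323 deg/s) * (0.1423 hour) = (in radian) 1.183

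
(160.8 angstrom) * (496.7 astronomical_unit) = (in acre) 295.2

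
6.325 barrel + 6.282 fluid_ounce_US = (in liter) 1006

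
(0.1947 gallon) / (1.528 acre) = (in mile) 7.406e-11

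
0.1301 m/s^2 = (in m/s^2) 0.1301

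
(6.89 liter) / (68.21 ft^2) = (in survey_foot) 0.003567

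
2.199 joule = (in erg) 2.199e+07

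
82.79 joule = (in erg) 8.279e+08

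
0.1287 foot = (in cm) 3.923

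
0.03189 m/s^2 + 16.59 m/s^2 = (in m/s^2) 16.62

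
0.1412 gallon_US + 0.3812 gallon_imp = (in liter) 2.267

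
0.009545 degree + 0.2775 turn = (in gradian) 111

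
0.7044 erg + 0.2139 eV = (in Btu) 6.676e-11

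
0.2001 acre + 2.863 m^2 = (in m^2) 812.6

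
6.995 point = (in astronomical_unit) 1.65e-14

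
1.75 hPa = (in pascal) 175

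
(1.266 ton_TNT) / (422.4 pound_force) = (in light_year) 2.98e-10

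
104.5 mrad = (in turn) 0.01663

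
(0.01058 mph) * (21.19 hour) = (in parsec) 1.169e-14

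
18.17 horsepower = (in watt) 1.355e+04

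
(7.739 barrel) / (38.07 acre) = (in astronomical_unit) 5.339e-17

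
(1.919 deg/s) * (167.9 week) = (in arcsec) 7.015e+11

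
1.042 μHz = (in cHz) 0.0001042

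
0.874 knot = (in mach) 0.00132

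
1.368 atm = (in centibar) 138.6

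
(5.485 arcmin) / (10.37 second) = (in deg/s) 0.008815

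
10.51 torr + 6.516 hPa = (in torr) 15.4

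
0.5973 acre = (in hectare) 0.2417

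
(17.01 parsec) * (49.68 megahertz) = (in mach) 7.658e+22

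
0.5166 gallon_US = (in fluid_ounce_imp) 68.83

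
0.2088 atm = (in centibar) 21.16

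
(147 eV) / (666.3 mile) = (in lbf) 4.938e-24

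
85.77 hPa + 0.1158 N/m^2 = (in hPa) 85.77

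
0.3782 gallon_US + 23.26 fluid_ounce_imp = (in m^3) 0.002093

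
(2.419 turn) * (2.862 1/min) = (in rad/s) 0.725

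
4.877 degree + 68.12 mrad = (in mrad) 153.2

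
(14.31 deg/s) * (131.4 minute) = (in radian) 1969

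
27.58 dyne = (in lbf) 6.2e-05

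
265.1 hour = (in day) 11.05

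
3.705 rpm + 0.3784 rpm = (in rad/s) 0.4276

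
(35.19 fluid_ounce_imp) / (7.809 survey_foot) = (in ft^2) 0.004522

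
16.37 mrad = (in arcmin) 56.28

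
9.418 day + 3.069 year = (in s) 9.76e+07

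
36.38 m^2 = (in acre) 0.00899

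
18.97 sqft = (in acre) 0.0004355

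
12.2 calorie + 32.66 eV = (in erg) 5.104e+08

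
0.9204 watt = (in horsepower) 0.001234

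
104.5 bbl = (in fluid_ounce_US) 5.618e+05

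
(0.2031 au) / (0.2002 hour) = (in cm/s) 4.216e+09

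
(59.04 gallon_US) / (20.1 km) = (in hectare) 1.112e-09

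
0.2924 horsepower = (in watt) 218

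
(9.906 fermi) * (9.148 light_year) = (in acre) 0.2119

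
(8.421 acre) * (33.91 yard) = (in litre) 1.057e+09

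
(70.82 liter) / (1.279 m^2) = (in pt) 157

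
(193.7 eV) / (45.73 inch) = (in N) 2.672e-17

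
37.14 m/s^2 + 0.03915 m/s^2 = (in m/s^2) 37.18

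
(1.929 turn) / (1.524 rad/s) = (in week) 1.315e-05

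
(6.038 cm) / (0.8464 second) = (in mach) 0.0002095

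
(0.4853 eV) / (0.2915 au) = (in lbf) 4.008e-31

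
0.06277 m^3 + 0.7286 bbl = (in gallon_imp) 39.29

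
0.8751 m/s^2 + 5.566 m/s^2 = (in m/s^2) 6.441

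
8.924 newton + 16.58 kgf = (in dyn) 1.715e+07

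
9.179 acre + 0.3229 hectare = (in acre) 9.977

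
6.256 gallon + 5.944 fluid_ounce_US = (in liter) 23.86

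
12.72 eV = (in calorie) 4.871e-19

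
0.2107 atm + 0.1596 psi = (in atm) 0.2216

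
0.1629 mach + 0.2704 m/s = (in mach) 0.1637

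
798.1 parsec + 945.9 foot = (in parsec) 798.1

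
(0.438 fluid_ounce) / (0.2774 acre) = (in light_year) 1.22e-24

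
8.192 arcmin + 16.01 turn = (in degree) 5764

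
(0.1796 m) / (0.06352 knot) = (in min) 0.0916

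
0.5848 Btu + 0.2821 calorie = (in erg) 6.182e+09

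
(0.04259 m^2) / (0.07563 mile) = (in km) 3.499e-07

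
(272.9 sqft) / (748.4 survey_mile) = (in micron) 21.05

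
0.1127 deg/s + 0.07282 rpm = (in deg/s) 0.5496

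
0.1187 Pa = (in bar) 1.187e-06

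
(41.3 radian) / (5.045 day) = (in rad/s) 9.475e-05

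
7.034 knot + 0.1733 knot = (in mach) 0.01089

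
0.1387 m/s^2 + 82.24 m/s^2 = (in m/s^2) 82.38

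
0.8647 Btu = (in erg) 9.123e+09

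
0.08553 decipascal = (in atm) 8.441e-08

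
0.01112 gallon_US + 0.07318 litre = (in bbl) 0.0007251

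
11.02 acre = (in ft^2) 4.8e+05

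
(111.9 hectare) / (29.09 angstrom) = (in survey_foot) 1.262e+15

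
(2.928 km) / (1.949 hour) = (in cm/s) 41.73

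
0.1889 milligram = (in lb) 4.165e-07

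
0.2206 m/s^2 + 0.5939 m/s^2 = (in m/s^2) 0.8145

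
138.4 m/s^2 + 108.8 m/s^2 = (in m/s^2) 247.2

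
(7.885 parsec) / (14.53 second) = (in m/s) 1.675e+16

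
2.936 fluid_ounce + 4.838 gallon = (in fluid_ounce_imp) 647.6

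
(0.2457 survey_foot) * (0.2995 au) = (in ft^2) 3.612e+10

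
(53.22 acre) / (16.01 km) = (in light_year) 1.422e-15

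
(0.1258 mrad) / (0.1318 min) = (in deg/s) 0.0009115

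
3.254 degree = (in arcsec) 1.171e+04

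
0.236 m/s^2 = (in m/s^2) 0.236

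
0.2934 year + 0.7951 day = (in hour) 2589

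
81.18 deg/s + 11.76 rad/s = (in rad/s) 13.18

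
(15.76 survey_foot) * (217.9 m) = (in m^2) 1047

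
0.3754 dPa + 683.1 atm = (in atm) 683.1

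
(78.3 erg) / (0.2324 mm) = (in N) 0.03369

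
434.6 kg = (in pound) 958.1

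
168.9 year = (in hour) 1.48e+06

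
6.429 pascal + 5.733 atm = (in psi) 84.25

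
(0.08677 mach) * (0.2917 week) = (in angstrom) 5.212e+16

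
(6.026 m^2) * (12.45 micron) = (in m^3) 7.502e-05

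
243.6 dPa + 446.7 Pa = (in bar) 0.004711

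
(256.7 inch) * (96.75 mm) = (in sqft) 6.79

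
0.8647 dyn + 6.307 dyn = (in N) 7.172e-05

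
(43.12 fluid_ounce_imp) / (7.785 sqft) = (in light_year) 1.791e-19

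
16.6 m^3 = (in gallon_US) 4385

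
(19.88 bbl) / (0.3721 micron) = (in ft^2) 9.143e+07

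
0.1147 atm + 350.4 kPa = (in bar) 3.62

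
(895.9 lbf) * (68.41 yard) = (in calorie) 5.958e+04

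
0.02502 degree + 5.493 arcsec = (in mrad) 0.4633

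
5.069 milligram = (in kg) 5.069e-06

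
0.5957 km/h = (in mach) 0.000486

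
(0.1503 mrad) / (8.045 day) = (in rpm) 2.065e-09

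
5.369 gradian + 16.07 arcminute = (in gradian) 5.667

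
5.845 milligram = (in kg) 5.845e-06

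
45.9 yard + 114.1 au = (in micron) 1.707e+19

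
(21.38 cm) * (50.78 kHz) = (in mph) 2.429e+04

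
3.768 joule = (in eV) 2.352e+19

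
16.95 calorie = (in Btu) 0.06722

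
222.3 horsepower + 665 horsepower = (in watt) 6.617e+05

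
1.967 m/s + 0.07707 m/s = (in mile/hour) 4.572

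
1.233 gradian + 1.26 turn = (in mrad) 7936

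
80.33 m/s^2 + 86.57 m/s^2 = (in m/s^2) 166.9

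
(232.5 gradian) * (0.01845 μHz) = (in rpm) 6.434e-07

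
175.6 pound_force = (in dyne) 7.811e+07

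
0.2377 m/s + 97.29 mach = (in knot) 6.439e+04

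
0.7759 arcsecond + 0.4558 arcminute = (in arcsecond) 28.12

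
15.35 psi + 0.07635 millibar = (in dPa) 1.058e+06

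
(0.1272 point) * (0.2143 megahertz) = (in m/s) 9.616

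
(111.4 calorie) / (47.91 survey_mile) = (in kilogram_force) 0.0006164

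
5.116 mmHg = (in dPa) 6821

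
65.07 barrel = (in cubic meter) 10.35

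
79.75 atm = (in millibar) 8.081e+04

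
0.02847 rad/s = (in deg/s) 1.631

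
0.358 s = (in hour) 9.944e-05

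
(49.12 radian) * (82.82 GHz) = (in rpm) 3.885e+13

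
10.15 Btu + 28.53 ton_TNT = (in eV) 7.45e+29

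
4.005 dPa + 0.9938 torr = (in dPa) 1329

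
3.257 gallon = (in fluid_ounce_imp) 433.9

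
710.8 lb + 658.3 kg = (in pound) 2162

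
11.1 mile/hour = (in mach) 0.01457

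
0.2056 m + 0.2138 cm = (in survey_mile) 0.0001291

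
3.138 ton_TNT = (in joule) 1.313e+10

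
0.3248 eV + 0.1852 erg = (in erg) 0.1852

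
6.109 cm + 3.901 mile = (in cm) 6.278e+05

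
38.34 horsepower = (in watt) 2.859e+04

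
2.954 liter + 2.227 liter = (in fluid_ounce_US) 175.2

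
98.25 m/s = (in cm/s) 9825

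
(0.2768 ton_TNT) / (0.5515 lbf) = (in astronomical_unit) 0.003156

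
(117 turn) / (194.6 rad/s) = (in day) 4.372e-05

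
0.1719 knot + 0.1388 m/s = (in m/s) 0.2272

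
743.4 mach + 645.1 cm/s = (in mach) 743.4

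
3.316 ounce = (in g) 94.01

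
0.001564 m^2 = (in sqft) 0.01683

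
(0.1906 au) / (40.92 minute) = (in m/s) 1.161e+07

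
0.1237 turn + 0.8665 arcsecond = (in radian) 0.7772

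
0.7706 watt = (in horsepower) 0.001033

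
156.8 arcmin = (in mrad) 45.61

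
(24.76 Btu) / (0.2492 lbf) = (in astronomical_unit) 1.575e-07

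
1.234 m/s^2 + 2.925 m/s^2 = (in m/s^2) 4.159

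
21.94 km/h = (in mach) 0.0179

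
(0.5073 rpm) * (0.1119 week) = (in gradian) 2.289e+05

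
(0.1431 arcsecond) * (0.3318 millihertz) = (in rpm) 2.198e-09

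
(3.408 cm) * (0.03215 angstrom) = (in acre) 2.707e-17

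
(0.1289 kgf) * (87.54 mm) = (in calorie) 0.02645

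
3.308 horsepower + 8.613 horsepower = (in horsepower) 11.92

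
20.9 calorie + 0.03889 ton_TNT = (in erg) 1.627e+15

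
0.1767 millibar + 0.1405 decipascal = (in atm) 0.0001745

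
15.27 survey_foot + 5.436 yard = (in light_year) 1.017e-15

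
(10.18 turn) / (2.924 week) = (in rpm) 0.0003454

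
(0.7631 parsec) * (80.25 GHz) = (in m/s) 1.89e+27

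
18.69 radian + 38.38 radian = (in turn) 9.083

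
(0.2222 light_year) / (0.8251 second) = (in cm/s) 2.548e+17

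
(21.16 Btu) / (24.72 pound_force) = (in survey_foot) 666.1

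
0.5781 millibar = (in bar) 0.0005781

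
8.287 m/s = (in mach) 0.02434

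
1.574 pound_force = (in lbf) 1.574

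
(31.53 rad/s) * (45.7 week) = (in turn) 1.387e+08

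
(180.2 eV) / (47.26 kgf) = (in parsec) 2.019e-36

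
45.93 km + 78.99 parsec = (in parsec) 78.99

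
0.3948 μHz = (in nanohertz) 394.8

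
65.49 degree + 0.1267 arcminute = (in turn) 0.1819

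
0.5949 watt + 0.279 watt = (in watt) 0.8739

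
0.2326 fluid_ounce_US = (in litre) 0.006879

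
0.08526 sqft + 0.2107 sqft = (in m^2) 0.0275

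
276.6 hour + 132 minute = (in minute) 1.673e+04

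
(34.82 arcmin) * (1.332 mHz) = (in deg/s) 0.000773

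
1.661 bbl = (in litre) 264.1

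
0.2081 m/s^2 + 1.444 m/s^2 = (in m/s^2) 1.652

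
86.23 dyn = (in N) 0.0008623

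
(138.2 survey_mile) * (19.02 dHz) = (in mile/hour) 9.463e+05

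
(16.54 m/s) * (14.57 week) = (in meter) 1.457e+08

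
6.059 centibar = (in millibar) 60.59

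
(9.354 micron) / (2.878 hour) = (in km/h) 3.25e-09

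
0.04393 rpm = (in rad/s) 0.0046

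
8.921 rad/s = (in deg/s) 511.1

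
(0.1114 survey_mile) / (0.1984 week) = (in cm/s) 0.1494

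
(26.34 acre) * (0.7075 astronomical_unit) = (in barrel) 7.096e+16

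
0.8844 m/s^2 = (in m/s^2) 0.8844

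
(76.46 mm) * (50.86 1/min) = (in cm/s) 6.481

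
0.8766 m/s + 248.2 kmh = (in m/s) 69.82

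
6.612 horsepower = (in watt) 4931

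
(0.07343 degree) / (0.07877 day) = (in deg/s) 1.079e-05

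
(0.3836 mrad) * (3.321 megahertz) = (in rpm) 1.217e+04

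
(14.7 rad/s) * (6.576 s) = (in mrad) 9.667e+04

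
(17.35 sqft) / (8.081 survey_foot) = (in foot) 2.147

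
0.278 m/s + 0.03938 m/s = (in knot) 0.6169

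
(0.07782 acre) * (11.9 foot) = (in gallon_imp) 2.513e+05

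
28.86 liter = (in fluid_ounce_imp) 1016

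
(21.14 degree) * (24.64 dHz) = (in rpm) 8.681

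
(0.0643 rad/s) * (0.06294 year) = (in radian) 1.276e+05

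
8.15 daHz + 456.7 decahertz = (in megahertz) 0.004648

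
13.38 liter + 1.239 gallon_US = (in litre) 18.07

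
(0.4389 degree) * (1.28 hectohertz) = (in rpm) 9.363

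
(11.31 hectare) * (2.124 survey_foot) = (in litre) 7.322e+07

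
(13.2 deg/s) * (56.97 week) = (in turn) 1.263e+06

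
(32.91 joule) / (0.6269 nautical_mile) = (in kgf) 0.00289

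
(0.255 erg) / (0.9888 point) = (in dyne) 7.31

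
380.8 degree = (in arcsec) 1.371e+06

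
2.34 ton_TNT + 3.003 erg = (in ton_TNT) 2.34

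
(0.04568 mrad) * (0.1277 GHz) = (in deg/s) 3.342e+05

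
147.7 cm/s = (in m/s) 1.477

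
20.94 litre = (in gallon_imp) 4.606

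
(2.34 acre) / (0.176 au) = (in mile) 2.235e-10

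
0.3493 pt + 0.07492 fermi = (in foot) 0.0004043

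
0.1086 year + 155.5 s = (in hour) 951.4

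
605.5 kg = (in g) 6.055e+05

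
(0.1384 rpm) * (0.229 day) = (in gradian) 1.826e+04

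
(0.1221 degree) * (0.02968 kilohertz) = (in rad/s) 0.06325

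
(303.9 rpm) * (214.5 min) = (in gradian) 2.607e+07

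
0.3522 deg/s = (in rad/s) 0.006147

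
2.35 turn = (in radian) 14.77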